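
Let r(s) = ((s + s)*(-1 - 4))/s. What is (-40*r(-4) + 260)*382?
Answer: 252120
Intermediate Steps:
r(s) = -10 (r(s) = ((2*s)*(-5))/s = (-10*s)/s = -10)
(-40*r(-4) + 260)*382 = (-40*(-10) + 260)*382 = (400 + 260)*382 = 660*382 = 252120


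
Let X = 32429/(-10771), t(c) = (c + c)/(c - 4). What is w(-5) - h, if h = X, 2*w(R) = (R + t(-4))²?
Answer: 118597/10771 ≈ 11.011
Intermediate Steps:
t(c) = 2*c/(-4 + c) (t(c) = (2*c)/(-4 + c) = 2*c/(-4 + c))
w(R) = (1 + R)²/2 (w(R) = (R + 2*(-4)/(-4 - 4))²/2 = (R + 2*(-4)/(-8))²/2 = (R + 2*(-4)*(-⅛))²/2 = (R + 1)²/2 = (1 + R)²/2)
X = -32429/10771 (X = 32429*(-1/10771) = -32429/10771 ≈ -3.0108)
h = -32429/10771 ≈ -3.0108
w(-5) - h = (1 - 5)²/2 - 1*(-32429/10771) = (½)*(-4)² + 32429/10771 = (½)*16 + 32429/10771 = 8 + 32429/10771 = 118597/10771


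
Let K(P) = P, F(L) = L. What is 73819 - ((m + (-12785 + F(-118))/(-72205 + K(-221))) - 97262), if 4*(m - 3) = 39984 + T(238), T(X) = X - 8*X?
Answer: 1949446243/12071 ≈ 1.6150e+5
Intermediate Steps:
T(X) = -7*X
m = 19165/2 (m = 3 + (39984 - 7*238)/4 = 3 + (39984 - 1666)/4 = 3 + (¼)*38318 = 3 + 19159/2 = 19165/2 ≈ 9582.5)
73819 - ((m + (-12785 + F(-118))/(-72205 + K(-221))) - 97262) = 73819 - ((19165/2 + (-12785 - 118)/(-72205 - 221)) - 97262) = 73819 - ((19165/2 - 12903/(-72426)) - 97262) = 73819 - ((19165/2 - 12903*(-1/72426)) - 97262) = 73819 - ((19165/2 + 4301/24142) - 97262) = 73819 - (115672508/12071 - 97262) = 73819 - 1*(-1058377094/12071) = 73819 + 1058377094/12071 = 1949446243/12071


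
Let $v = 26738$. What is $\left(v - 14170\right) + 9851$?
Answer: $22419$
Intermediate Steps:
$\left(v - 14170\right) + 9851 = \left(26738 - 14170\right) + 9851 = 12568 + 9851 = 22419$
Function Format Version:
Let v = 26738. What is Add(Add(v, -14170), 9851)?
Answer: 22419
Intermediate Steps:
Add(Add(v, -14170), 9851) = Add(Add(26738, -14170), 9851) = Add(12568, 9851) = 22419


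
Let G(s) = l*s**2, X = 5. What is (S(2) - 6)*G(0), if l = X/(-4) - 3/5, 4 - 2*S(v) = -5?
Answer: 0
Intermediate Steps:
S(v) = 9/2 (S(v) = 2 - 1/2*(-5) = 2 + 5/2 = 9/2)
l = -37/20 (l = 5/(-4) - 3/5 = 5*(-1/4) - 3*1/5 = -5/4 - 3/5 = -37/20 ≈ -1.8500)
G(s) = -37*s**2/20
(S(2) - 6)*G(0) = (9/2 - 6)*(-37/20*0**2) = -(-111)*0/40 = -3/2*0 = 0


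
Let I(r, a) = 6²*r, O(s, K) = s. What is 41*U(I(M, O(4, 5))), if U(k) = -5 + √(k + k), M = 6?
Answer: -205 + 492*√3 ≈ 647.17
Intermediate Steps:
I(r, a) = 36*r
U(k) = -5 + √2*√k (U(k) = -5 + √(2*k) = -5 + √2*√k)
41*U(I(M, O(4, 5))) = 41*(-5 + √2*√(36*6)) = 41*(-5 + √2*√216) = 41*(-5 + √2*(6*√6)) = 41*(-5 + 12*√3) = -205 + 492*√3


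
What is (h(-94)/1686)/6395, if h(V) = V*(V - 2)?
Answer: 1504/1796995 ≈ 0.00083695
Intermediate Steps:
h(V) = V*(-2 + V)
(h(-94)/1686)/6395 = (-94*(-2 - 94)/1686)/6395 = (-94*(-96)*(1/1686))*(1/6395) = (9024*(1/1686))*(1/6395) = (1504/281)*(1/6395) = 1504/1796995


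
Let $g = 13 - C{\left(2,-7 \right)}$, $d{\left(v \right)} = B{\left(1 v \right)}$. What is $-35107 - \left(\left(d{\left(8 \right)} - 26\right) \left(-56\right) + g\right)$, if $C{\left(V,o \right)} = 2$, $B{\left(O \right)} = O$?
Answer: $-36126$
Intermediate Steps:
$d{\left(v \right)} = v$ ($d{\left(v \right)} = 1 v = v$)
$g = 11$ ($g = 13 - 2 = 11$)
$-35107 - \left(\left(d{\left(8 \right)} - 26\right) \left(-56\right) + g\right) = -35107 - \left(\left(8 - 26\right) \left(-56\right) + 11\right) = -35107 - \left(\left(-18\right) \left(-56\right) + 11\right) = -35107 - \left(1008 + 11\right) = -35107 - 1019 = -36126$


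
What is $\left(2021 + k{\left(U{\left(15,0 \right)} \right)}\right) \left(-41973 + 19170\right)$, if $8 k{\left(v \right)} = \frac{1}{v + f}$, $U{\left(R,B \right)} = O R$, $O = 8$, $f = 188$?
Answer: $- \frac{10323011385}{224} \approx -4.6085 \cdot 10^{7}$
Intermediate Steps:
$U{\left(R,B \right)} = 8 R$
$k{\left(v \right)} = \frac{1}{8 \left(188 + v\right)}$ ($k{\left(v \right)} = \frac{1}{8 \left(v + 188\right)} = \frac{1}{8 \left(188 + v\right)}$)
$\left(2021 + k{\left(U{\left(15,0 \right)} \right)}\right) \left(-41973 + 19170\right) = \left(2021 + \frac{1}{8 \left(188 + 8 \cdot 15\right)}\right) \left(-41973 + 19170\right) = \left(2021 + \frac{1}{8 \left(188 + 120\right)}\right) \left(-22803\right) = \left(2021 + \frac{1}{8 \cdot 308}\right) \left(-22803\right) = \left(2021 + \frac{1}{8} \cdot \frac{1}{308}\right) \left(-22803\right) = \left(2021 + \frac{1}{2464}\right) \left(-22803\right) = \frac{4979745}{2464} \left(-22803\right) = - \frac{10323011385}{224}$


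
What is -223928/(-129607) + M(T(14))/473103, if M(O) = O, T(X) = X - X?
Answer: 223928/129607 ≈ 1.7277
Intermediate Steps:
T(X) = 0
-223928/(-129607) + M(T(14))/473103 = -223928/(-129607) + 0/473103 = -223928*(-1/129607) + 0*(1/473103) = 223928/129607 + 0 = 223928/129607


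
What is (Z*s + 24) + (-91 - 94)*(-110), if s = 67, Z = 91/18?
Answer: 372829/18 ≈ 20713.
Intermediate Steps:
Z = 91/18 (Z = 91*(1/18) = 91/18 ≈ 5.0556)
(Z*s + 24) + (-91 - 94)*(-110) = ((91/18)*67 + 24) + (-91 - 94)*(-110) = (6097/18 + 24) - 185*(-110) = 6529/18 + 20350 = 372829/18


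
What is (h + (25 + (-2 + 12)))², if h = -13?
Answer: 484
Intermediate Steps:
(h + (25 + (-2 + 12)))² = (-13 + (25 + (-2 + 12)))² = (-13 + (25 + 10))² = (-13 + 35)² = 22² = 484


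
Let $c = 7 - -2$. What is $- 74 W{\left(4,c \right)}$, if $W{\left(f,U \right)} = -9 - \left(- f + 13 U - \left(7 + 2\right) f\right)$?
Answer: $6364$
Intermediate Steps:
$c = 9$ ($c = 7 + 2 = 9$)
$W{\left(f,U \right)} = -9 - 13 U + 10 f$ ($W{\left(f,U \right)} = -9 + \left(\left(9 f - 13 U\right) + f\right) = -9 + \left(\left(- 13 U + 9 f\right) + f\right) = -9 - \left(- 10 f + 13 U\right) = -9 - 13 U + 10 f$)
$- 74 W{\left(4,c \right)} = - 74 \left(-9 - 117 + 10 \cdot 4\right) = - 74 \left(-9 - 117 + 40\right) = \left(-74\right) \left(-86\right) = 6364$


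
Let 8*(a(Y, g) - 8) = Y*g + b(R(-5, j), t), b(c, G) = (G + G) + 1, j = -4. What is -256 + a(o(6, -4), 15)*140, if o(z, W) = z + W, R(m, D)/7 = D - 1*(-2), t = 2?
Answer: 2953/2 ≈ 1476.5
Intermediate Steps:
R(m, D) = 14 + 7*D (R(m, D) = 7*(D - 1*(-2)) = 7*(D + 2) = 7*(2 + D) = 14 + 7*D)
b(c, G) = 1 + 2*G (b(c, G) = 2*G + 1 = 1 + 2*G)
o(z, W) = W + z
a(Y, g) = 69/8 + Y*g/8 (a(Y, g) = 8 + (Y*g + (1 + 2*2))/8 = 8 + (Y*g + (1 + 4))/8 = 8 + (Y*g + 5)/8 = 8 + (5 + Y*g)/8 = 8 + (5/8 + Y*g/8) = 69/8 + Y*g/8)
-256 + a(o(6, -4), 15)*140 = -256 + (69/8 + (⅛)*(-4 + 6)*15)*140 = -256 + (69/8 + (⅛)*2*15)*140 = -256 + (69/8 + 15/4)*140 = -256 + (99/8)*140 = -256 + 3465/2 = 2953/2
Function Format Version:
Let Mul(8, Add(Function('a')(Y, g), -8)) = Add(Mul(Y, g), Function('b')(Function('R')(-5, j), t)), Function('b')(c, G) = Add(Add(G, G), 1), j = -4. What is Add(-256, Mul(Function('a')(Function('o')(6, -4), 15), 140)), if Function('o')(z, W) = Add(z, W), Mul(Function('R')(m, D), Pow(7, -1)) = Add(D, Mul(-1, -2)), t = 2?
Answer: Rational(2953, 2) ≈ 1476.5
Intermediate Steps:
Function('R')(m, D) = Add(14, Mul(7, D)) (Function('R')(m, D) = Mul(7, Add(D, Mul(-1, -2))) = Mul(7, Add(D, 2)) = Mul(7, Add(2, D)) = Add(14, Mul(7, D)))
Function('b')(c, G) = Add(1, Mul(2, G)) (Function('b')(c, G) = Add(Mul(2, G), 1) = Add(1, Mul(2, G)))
Function('o')(z, W) = Add(W, z)
Function('a')(Y, g) = Add(Rational(69, 8), Mul(Rational(1, 8), Y, g)) (Function('a')(Y, g) = Add(8, Mul(Rational(1, 8), Add(Mul(Y, g), Add(1, Mul(2, 2))))) = Add(8, Mul(Rational(1, 8), Add(Mul(Y, g), Add(1, 4)))) = Add(8, Mul(Rational(1, 8), Add(Mul(Y, g), 5))) = Add(8, Mul(Rational(1, 8), Add(5, Mul(Y, g)))) = Add(8, Add(Rational(5, 8), Mul(Rational(1, 8), Y, g))) = Add(Rational(69, 8), Mul(Rational(1, 8), Y, g)))
Add(-256, Mul(Function('a')(Function('o')(6, -4), 15), 140)) = Add(-256, Mul(Add(Rational(69, 8), Mul(Rational(1, 8), Add(-4, 6), 15)), 140)) = Add(-256, Mul(Add(Rational(69, 8), Mul(Rational(1, 8), 2, 15)), 140)) = Add(-256, Mul(Add(Rational(69, 8), Rational(15, 4)), 140)) = Add(-256, Mul(Rational(99, 8), 140)) = Add(-256, Rational(3465, 2)) = Rational(2953, 2)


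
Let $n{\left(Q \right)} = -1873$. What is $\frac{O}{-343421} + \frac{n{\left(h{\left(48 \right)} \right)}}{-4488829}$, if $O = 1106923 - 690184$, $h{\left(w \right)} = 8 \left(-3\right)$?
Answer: $- \frac{1870026881098}{1541558144009} \approx -1.2131$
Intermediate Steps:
$h{\left(w \right)} = -24$
$O = 416739$ ($O = 1106923 - 690184 = 416739$)
$\frac{O}{-343421} + \frac{n{\left(h{\left(48 \right)} \right)}}{-4488829} = \frac{416739}{-343421} - \frac{1873}{-4488829} = 416739 \left(- \frac{1}{343421}\right) - - \frac{1873}{4488829} = - \frac{416739}{343421} + \frac{1873}{4488829} = - \frac{1870026881098}{1541558144009}$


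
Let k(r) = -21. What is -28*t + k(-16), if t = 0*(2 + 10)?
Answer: -21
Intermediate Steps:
t = 0 (t = 0*12 = 0)
-28*t + k(-16) = -28*0 - 21 = 0 - 21 = -21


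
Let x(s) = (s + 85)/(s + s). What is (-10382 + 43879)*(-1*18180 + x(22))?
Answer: -26791336061/44 ≈ -6.0889e+8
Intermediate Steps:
x(s) = (85 + s)/(2*s) (x(s) = (85 + s)/((2*s)) = (85 + s)*(1/(2*s)) = (85 + s)/(2*s))
(-10382 + 43879)*(-1*18180 + x(22)) = (-10382 + 43879)*(-1*18180 + (½)*(85 + 22)/22) = 33497*(-18180 + (½)*(1/22)*107) = 33497*(-18180 + 107/44) = 33497*(-799813/44) = -26791336061/44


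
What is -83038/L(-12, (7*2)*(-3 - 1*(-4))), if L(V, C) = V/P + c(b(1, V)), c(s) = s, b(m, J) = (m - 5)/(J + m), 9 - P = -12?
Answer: 3196963/8 ≈ 3.9962e+5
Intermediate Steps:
P = 21 (P = 9 - 1*(-12) = 9 + 12 = 21)
b(m, J) = (-5 + m)/(J + m)
L(V, C) = -4/(1 + V) + V/21 (L(V, C) = V/21 + (-5 + 1)/(V + 1) = V/21 - 4/(1 + V) = -4/(1 + V) + V/21)
-83038/L(-12, (7*2)*(-3 - 1*(-4))) = -83038*21*(1 - 12)/(-84 - 12*(1 - 12)) = -83038*(-231/(-84 - 12*(-11))) = -83038*(-231/(-84 + 132)) = -83038/((1/21)*(-1/11)*48) = -83038/(-16/77) = -83038*(-77/16) = 3196963/8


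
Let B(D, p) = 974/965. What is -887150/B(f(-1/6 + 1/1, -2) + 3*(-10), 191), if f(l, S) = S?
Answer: -428049875/487 ≈ -8.7895e+5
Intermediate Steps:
B(D, p) = 974/965 (B(D, p) = 974*(1/965) = 974/965)
-887150/B(f(-1/6 + 1/1, -2) + 3*(-10), 191) = -887150/974/965 = -887150*965/974 = -428049875/487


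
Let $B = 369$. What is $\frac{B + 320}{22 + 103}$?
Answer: $\frac{689}{125} \approx 5.512$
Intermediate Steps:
$\frac{B + 320}{22 + 103} = \frac{369 + 320}{22 + 103} = \frac{689}{125}$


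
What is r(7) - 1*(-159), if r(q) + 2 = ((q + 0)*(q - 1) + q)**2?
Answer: 2558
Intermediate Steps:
r(q) = -2 + (q + q*(-1 + q))**2 (r(q) = -2 + ((q + 0)*(q - 1) + q)**2 = -2 + (q*(-1 + q) + q)**2 = -2 + (q + q*(-1 + q))**2)
r(7) - 1*(-159) = (-2 + 7**4) - 1*(-159) = (-2 + 2401) + 159 = 2399 + 159 = 2558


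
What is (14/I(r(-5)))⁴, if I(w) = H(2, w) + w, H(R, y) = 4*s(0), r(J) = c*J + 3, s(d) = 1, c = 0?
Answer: 16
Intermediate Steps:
r(J) = 3 (r(J) = 0*J + 3 = 0 + 3 = 3)
H(R, y) = 4 (H(R, y) = 4*1 = 4)
I(w) = 4 + w
(14/I(r(-5)))⁴ = (14/(4 + 3))⁴ = (14/7)⁴ = (14*(⅐))⁴ = 2⁴ = 16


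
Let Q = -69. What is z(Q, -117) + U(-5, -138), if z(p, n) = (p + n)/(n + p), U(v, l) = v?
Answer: -4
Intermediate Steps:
z(p, n) = 1 (z(p, n) = (n + p)/(n + p) = 1)
z(Q, -117) + U(-5, -138) = 1 - 5 = -4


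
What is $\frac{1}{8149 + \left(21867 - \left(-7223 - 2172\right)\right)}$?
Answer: $\frac{1}{39411} \approx 2.5374 \cdot 10^{-5}$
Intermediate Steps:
$\frac{1}{8149 + \left(21867 - \left(-7223 - 2172\right)\right)} = \frac{1}{8149 + \left(21867 - -9395\right)} = \frac{1}{8149 + \left(21867 + 9395\right)} = \frac{1}{8149 + 31262} = \frac{1}{39411}$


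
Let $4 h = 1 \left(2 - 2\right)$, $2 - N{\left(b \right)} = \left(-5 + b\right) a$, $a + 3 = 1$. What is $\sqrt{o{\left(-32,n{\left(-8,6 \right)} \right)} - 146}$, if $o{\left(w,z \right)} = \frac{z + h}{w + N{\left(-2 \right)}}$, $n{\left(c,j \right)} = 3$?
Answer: $\frac{i \sqrt{70697}}{22} \approx 12.086 i$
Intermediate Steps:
$a = -2$ ($a = -3 + 1 = -2$)
$N{\left(b \right)} = -8 + 2 b$ ($N{\left(b \right)} = 2 - \left(-5 + b\right) \left(-2\right) = 2 - \left(10 - 2 b\right) = 2 + \left(-10 + 2 b\right) = -8 + 2 b$)
$h = 0$ ($h = \frac{1 \left(2 - 2\right)}{4} = \frac{1 \cdot 0}{4} = \frac{1}{4} \cdot 0 = 0$)
$o{\left(w,z \right)} = \frac{z}{-12 + w}$ ($o{\left(w,z \right)} = \frac{z + 0}{w + \left(-8 + 2 \left(-2\right)\right)} = \frac{z}{w - 12} = \frac{z}{-12 + w}$)
$\sqrt{o{\left(-32,n{\left(-8,6 \right)} \right)} - 146} = \sqrt{\frac{3}{-12 - 32} - 146} = \sqrt{\frac{3}{-44} - 146} = \sqrt{3 \left(- \frac{1}{44}\right) - 146} = \sqrt{- \frac{3}{44} - 146} = \sqrt{- \frac{6427}{44}} = \frac{i \sqrt{70697}}{22}$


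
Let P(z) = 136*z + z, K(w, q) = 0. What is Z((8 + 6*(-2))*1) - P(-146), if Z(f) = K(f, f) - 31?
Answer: 19971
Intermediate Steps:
P(z) = 137*z
Z(f) = -31 (Z(f) = 0 - 31 = -31)
Z((8 + 6*(-2))*1) - P(-146) = -31 - 137*(-146) = -31 - 1*(-20002) = -31 + 20002 = 19971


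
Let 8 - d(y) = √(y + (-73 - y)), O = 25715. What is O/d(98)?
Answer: 205720/137 + 25715*I*√73/137 ≈ 1501.6 + 1603.7*I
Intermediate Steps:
d(y) = 8 - I*√73 (d(y) = 8 - √(y + (-73 - y)) = 8 - √(-73) = 8 - I*√73)
O/d(98) = 25715/(8 - I*√73)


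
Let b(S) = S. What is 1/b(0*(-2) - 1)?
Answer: -1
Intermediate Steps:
1/b(0*(-2) - 1) = 1/(0*(-2) - 1) = 1/(0 - 1) = 1/(-1) = -1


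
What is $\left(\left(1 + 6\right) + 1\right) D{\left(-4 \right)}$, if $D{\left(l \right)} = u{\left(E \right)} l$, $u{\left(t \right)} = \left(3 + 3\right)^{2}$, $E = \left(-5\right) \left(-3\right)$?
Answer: $-1152$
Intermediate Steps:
$E = 15$
$u{\left(t \right)} = 36$ ($u{\left(t \right)} = 6^{2} = 36$)
$D{\left(l \right)} = 36 l$
$\left(\left(1 + 6\right) + 1\right) D{\left(-4 \right)} = \left(\left(1 + 6\right) + 1\right) 36 \left(-4\right) = \left(7 + 1\right) \left(-144\right) = 8 \left(-144\right) = -1152$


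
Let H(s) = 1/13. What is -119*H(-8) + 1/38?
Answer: -4509/494 ≈ -9.1275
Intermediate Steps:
H(s) = 1/13
-119*H(-8) + 1/38 = -119*1/13 + 1/38 = -119/13 + 1/38 = -4509/494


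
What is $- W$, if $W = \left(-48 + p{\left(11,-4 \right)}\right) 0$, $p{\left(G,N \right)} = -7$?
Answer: $0$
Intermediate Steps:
$W = 0$ ($W = \left(-48 - 7\right) 0 = \left(-55\right) 0 = 0$)
$- W = \left(-1\right) 0 = 0$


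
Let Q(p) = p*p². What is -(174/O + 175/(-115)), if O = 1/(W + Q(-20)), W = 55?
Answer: 31795925/23 ≈ 1.3824e+6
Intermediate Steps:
Q(p) = p³
O = -1/7945 (O = 1/(55 + (-20)³) = 1/(55 - 8000) = 1/(-7945) = -1/7945 ≈ -0.00012587)
-(174/O + 175/(-115)) = -(174/(-1/7945) + 175/(-115)) = -(174*(-7945) + 175*(-1/115)) = -(-1382430 - 35/23) = -1*(-31795925/23) = 31795925/23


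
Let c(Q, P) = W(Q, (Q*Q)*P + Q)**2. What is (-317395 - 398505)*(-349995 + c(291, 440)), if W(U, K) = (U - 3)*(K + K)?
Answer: -329747431880674374531801900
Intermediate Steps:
W(U, K) = 2*K*(-3 + U) (W(U, K) = (-3 + U)*(2*K) = 2*K*(-3 + U))
c(Q, P) = 4*(-3 + Q)**2*(Q + P*Q**2)**2 (c(Q, P) = (2*((Q*Q)*P + Q)*(-3 + Q))**2 = (2*(Q**2*P + Q)*(-3 + Q))**2 = (2*(P*Q**2 + Q)*(-3 + Q))**2 = (2*(Q + P*Q**2)*(-3 + Q))**2 = (2*(-3 + Q)*(Q + P*Q**2))**2 = 4*(-3 + Q)**2*(Q + P*Q**2)**2)
(-317395 - 398505)*(-349995 + c(291, 440)) = (-317395 - 398505)*(-349995 + 4*291**2*(1 + 440*291)**2*(-3 + 291)**2) = -715900*(-349995 + 4*84681*(1 + 128040)**2*288**2) = -715900*(-349995 + 4*84681*128041**2*82944) = -715900*(-349995 + 4*84681*16394497681*82944) = -715900*(-349995 + 460605436346800705536) = -715900*460605436346800355541 = -329747431880674374531801900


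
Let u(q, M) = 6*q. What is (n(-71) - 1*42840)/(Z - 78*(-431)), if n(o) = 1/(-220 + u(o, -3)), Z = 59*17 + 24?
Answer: -27674641/22380670 ≈ -1.2365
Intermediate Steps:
Z = 1027 (Z = 1003 + 24 = 1027)
n(o) = 1/(-220 + 6*o)
(n(-71) - 1*42840)/(Z - 78*(-431)) = (1/(2*(-110 + 3*(-71))) - 1*42840)/(1027 - 78*(-431)) = (1/(2*(-110 - 213)) - 42840)/(1027 + 33618) = ((1/2)/(-323) - 42840)/34645 = ((1/2)*(-1/323) - 42840)*(1/34645) = (-1/646 - 42840)*(1/34645) = -27674641/646*1/34645 = -27674641/22380670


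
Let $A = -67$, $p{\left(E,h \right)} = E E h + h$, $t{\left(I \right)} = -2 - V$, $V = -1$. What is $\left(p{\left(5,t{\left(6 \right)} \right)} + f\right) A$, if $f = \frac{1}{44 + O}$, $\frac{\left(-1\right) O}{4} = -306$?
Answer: $\frac{2208789}{1268} \approx 1741.9$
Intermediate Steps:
$O = 1224$ ($O = \left(-4\right) \left(-306\right) = 1224$)
$f = \frac{1}{1268}$ ($f = \frac{1}{44 + 1224} = \frac{1}{1268} \approx 0.00078864$)
$t{\left(I \right)} = -1$ ($t{\left(I \right)} = -2 - -1 = -2 + 1 = -1$)
$p{\left(E,h \right)} = h + h E^{2}$ ($p{\left(E,h \right)} = E^{2} h + h = h E^{2} + h = h + h E^{2}$)
$\left(p{\left(5,t{\left(6 \right)} \right)} + f\right) A = \left(- (1 + 5^{2}) + \frac{1}{1268}\right) \left(-67\right) = \left(- (1 + 25) + \frac{1}{1268}\right) \left(-67\right) = \left(\left(-1\right) 26 + \frac{1}{1268}\right) \left(-67\right) = \left(-26 + \frac{1}{1268}\right) \left(-67\right) = \left(- \frac{32967}{1268}\right) \left(-67\right) = \frac{2208789}{1268}$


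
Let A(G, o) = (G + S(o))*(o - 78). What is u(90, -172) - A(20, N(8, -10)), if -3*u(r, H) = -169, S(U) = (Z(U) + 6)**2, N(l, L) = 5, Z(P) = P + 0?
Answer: 31048/3 ≈ 10349.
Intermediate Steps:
Z(P) = P
S(U) = (6 + U)**2 (S(U) = (U + 6)**2 = (6 + U)**2)
u(r, H) = 169/3 (u(r, H) = -1/3*(-169) = 169/3)
A(G, o) = (-78 + o)*(G + (6 + o)**2) (A(G, o) = (G + (6 + o)**2)*(o - 78) = (G + (6 + o)**2)*(-78 + o) = (-78 + o)*(G + (6 + o)**2))
u(90, -172) - A(20, N(8, -10)) = 169/3 - (-78*20 - 78*(6 + 5)**2 + 20*5 + 5*(6 + 5)**2) = 169/3 - (-1560 - 78*11**2 + 100 + 5*11**2) = 169/3 - (-1560 - 78*121 + 100 + 5*121) = 169/3 - (-1560 - 9438 + 100 + 605) = 169/3 - 1*(-10293) = 169/3 + 10293 = 31048/3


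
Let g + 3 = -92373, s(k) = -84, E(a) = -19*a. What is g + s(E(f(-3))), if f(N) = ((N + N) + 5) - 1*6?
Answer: -92460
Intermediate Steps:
f(N) = -1 + 2*N (f(N) = (2*N + 5) - 6 = (5 + 2*N) - 6 = -1 + 2*N)
g = -92376 (g = -3 - 92373 = -92376)
g + s(E(f(-3))) = -92376 - 84 = -92460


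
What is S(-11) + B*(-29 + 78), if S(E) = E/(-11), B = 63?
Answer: 3088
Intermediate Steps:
S(E) = -E/11 (S(E) = E*(-1/11) = -E/11)
S(-11) + B*(-29 + 78) = -1/11*(-11) + 63*(-29 + 78) = 1 + 63*49 = 1 + 3087 = 3088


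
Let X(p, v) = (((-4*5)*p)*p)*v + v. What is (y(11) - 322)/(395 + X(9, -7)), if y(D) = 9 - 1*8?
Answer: -321/11728 ≈ -0.027370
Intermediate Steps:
X(p, v) = v - 20*v*p² (X(p, v) = ((-20*p)*p)*v + v = (-20*p²)*v + v = -20*v*p² + v = v - 20*v*p²)
y(D) = 1 (y(D) = 9 - 8 = 1)
(y(11) - 322)/(395 + X(9, -7)) = (1 - 322)/(395 - 7*(1 - 20*9²)) = -321/(395 - 7*(1 - 20*81)) = -321/(395 - 7*(1 - 1620)) = -321/(395 - 7*(-1619)) = -321/(395 + 11333) = -321/11728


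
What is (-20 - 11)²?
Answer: 961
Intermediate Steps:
(-20 - 11)² = (-31)² = 961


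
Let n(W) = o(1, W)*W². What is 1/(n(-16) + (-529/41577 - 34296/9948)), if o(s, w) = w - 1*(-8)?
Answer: -34467333/70708363591 ≈ -0.00048746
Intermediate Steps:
o(s, w) = 8 + w (o(s, w) = w + 8 = 8 + w)
n(W) = W²*(8 + W) (n(W) = (8 + W)*W² = W²*(8 + W))
1/(n(-16) + (-529/41577 - 34296/9948)) = 1/((-16)²*(8 - 16) + (-529/41577 - 34296/9948)) = 1/(256*(-8) + (-529*1/41577 - 34296*1/9948)) = 1/(-2048 + (-529/41577 - 2858/829)) = 1/(-2048 - 119265607/34467333) = 1/(-70708363591/34467333) = -34467333/70708363591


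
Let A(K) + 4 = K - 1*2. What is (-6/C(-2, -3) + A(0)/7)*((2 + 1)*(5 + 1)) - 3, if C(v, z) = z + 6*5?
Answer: -157/7 ≈ -22.429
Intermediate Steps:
C(v, z) = 30 + z (C(v, z) = z + 30 = 30 + z)
A(K) = -6 + K (A(K) = -4 + (K - 1*2) = -4 + (K - 2) = -4 + (-2 + K) = -6 + K)
(-6/C(-2, -3) + A(0)/7)*((2 + 1)*(5 + 1)) - 3 = (-6/(30 - 3) + (-6 + 0)/7)*((2 + 1)*(5 + 1)) - 3 = (-6/27 - 6*⅐)*(3*6) - 3 = (-6*1/27 - 6/7)*18 - 3 = (-2/9 - 6/7)*18 - 3 = -68/63*18 - 3 = -136/7 - 3 = -157/7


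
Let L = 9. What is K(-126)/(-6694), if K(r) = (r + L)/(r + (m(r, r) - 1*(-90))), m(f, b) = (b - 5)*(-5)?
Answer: 117/4143586 ≈ 2.8236e-5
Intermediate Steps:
m(f, b) = 25 - 5*b (m(f, b) = (-5 + b)*(-5) = 25 - 5*b)
K(r) = (9 + r)/(115 - 4*r) (K(r) = (r + 9)/(r + ((25 - 5*r) - 1*(-90))) = (9 + r)/(r + ((25 - 5*r) + 90)) = (9 + r)/(r + (115 - 5*r)) = (9 + r)/(115 - 4*r))
K(-126)/(-6694) = ((9 - 126)/(115 - 4*(-126)))/(-6694) = (-117/(115 + 504))*(-1/6694) = (-117/619)*(-1/6694) = ((1/619)*(-117))*(-1/6694) = -117/619*(-1/6694) = 117/4143586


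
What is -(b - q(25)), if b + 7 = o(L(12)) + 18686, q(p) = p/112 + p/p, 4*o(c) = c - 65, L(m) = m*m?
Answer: -2094123/112 ≈ -18698.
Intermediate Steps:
L(m) = m²
o(c) = -65/4 + c/4 (o(c) = (c - 65)/4 = (-65 + c)/4 = -65/4 + c/4)
q(p) = 1 + p/112 (q(p) = p*(1/112) + 1 = p/112 + 1 = 1 + p/112)
b = 74795/4 (b = -7 + ((-65/4 + (¼)*12²) + 18686) = -7 + ((-65/4 + (¼)*144) + 18686) = -7 + ((-65/4 + 36) + 18686) = -7 + (79/4 + 18686) = -7 + 74823/4 = 74795/4 ≈ 18699.)
-(b - q(25)) = -(74795/4 - (1 + (1/112)*25)) = -(74795/4 - (1 + 25/112)) = -(74795/4 - 1*137/112) = -(74795/4 - 137/112) = -1*2094123/112 = -2094123/112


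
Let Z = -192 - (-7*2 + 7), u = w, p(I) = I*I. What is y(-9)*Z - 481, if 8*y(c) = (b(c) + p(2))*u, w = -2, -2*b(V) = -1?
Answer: -2183/8 ≈ -272.88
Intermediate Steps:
b(V) = ½ (b(V) = -½*(-1) = ½)
p(I) = I²
u = -2
Z = -185 (Z = -192 - (-14 + 7) = -192 - 1*(-7) = -192 + 7 = -185)
y(c) = -9/8 (y(c) = ((½ + 2²)*(-2))/8 = ((½ + 4)*(-2))/8 = ((9/2)*(-2))/8 = (⅛)*(-9) = -9/8)
y(-9)*Z - 481 = -9/8*(-185) - 481 = 1665/8 - 481 = -2183/8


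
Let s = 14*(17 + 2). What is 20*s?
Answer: 5320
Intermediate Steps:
s = 266 (s = 14*19 = 266)
20*s = 20*266 = 5320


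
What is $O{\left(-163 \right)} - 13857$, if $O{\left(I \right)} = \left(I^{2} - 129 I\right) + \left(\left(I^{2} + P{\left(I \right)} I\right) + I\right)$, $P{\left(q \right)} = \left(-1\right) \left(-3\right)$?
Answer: $59656$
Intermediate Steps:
$P{\left(q \right)} = 3$
$O{\left(I \right)} = - 125 I + 2 I^{2}$ ($O{\left(I \right)} = \left(I^{2} - 129 I\right) + \left(\left(I^{2} + 3 I\right) + I\right) = \left(I^{2} - 129 I\right) + \left(I^{2} + 4 I\right) = - 125 I + 2 I^{2}$)
$O{\left(-163 \right)} - 13857 = - 163 \left(-125 + 2 \left(-163\right)\right) - 13857 = - 163 \left(-125 - 326\right) - 13857 = \left(-163\right) \left(-451\right) - 13857 = 73513 - 13857 = 59656$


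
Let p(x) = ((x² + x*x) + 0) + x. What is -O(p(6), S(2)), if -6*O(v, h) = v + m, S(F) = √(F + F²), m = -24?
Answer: 9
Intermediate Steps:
p(x) = x + 2*x² (p(x) = ((x² + x²) + 0) + x = (2*x² + 0) + x = 2*x² + x = x + 2*x²)
O(v, h) = 4 - v/6 (O(v, h) = -(v - 24)/6 = -(-24 + v)/6 = 4 - v/6)
-O(p(6), S(2)) = -(4 - (1 + 2*6)) = -(4 - (1 + 12)) = -(4 - 13) = -1*(-9) = 9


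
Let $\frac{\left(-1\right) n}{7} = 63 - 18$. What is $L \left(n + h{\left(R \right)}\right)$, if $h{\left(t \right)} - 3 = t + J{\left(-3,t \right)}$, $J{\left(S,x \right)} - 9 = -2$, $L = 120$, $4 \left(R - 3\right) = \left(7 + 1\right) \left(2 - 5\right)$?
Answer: $-36960$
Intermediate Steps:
$n = -315$ ($n = - 7 \left(63 - 18\right) = \left(-7\right) 45 = -315$)
$R = -3$ ($R = 3 + \frac{\left(7 + 1\right) \left(2 - 5\right)}{4} = 3 + \frac{8 \left(-3\right)}{4} = 3 + \frac{1}{4} \left(-24\right) = 3 - 6 = -3$)
$J{\left(S,x \right)} = 7$ ($J{\left(S,x \right)} = 9 - 2 = 7$)
$h{\left(t \right)} = 10 + t$ ($h{\left(t \right)} = 3 + \left(t + 7\right) = 3 + \left(7 + t\right) = 10 + t$)
$L \left(n + h{\left(R \right)}\right) = 120 \left(-315 + \left(10 - 3\right)\right) = 120 \left(-315 + 7\right) = 120 \left(-308\right) = -36960$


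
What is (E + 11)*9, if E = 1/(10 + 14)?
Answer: 795/8 ≈ 99.375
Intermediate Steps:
E = 1/24 ≈ 0.041667
(E + 11)*9 = (1/24 + 11)*9 = (265/24)*9 = 795/8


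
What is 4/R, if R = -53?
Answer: -4/53 ≈ -0.075472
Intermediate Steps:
4/R = 4/(-53) = -1/53*4 = -4/53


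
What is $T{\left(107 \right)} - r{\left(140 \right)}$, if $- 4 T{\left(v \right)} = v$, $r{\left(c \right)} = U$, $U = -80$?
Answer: $\frac{213}{4} \approx 53.25$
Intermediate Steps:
$r{\left(c \right)} = -80$
$T{\left(v \right)} = - \frac{v}{4}$
$T{\left(107 \right)} - r{\left(140 \right)} = \left(- \frac{1}{4}\right) 107 - -80 = - \frac{107}{4} + 80 = \frac{213}{4}$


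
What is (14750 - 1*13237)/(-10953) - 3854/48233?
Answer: -115189391/528296049 ≈ -0.21804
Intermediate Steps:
(14750 - 1*13237)/(-10953) - 3854/48233 = (14750 - 13237)*(-1/10953) - 3854*1/48233 = 1513*(-1/10953) - 3854/48233 = -1513/10953 - 3854/48233 = -115189391/528296049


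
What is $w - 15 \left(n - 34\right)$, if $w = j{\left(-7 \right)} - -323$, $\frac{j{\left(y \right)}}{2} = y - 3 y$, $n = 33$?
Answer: $366$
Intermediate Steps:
$j{\left(y \right)} = - 4 y$ ($j{\left(y \right)} = 2 \left(y - 3 y\right) = 2 \left(- 2 y\right) = - 4 y$)
$w = 351$ ($w = \left(-4\right) \left(-7\right) - -323 = 28 + 323 = 351$)
$w - 15 \left(n - 34\right) = 351 - 15 \left(33 - 34\right) = 351 - -15 = 351 + 15 = 366$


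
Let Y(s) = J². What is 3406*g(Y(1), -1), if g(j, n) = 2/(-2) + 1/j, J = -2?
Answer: -5109/2 ≈ -2554.5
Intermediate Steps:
Y(s) = 4 (Y(s) = (-2)² = 4)
g(j, n) = -1 + 1/j (g(j, n) = 2*(-½) + 1/j = -1 + 1/j)
3406*g(Y(1), -1) = 3406*((1 - 1*4)/4) = 3406*((1 - 4)/4) = 3406*((¼)*(-3)) = 3406*(-¾) = -5109/2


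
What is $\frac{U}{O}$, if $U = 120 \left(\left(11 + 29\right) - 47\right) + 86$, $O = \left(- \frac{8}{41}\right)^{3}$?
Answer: $\frac{25983217}{256} \approx 1.015 \cdot 10^{5}$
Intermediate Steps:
$O = - \frac{512}{68921}$ ($O = \left(\left(-8\right) \frac{1}{41}\right)^{3} = \left(- \frac{8}{41}\right)^{3} = - \frac{512}{68921} \approx -0.0074288$)
$U = -754$ ($U = 120 \left(40 - 47\right) + 86 = 120 \left(-7\right) + 86 = -840 + 86 = -754$)
$\frac{U}{O} = - \frac{754}{- \frac{512}{68921}} = \left(-754\right) \left(- \frac{68921}{512}\right) = \frac{25983217}{256}$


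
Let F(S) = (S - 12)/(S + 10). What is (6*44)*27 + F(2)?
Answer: 42763/6 ≈ 7127.2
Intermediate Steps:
F(S) = (-12 + S)/(10 + S)
(6*44)*27 + F(2) = (6*44)*27 + (-12 + 2)/(10 + 2) = 264*27 - 10/12 = 7128 + (1/12)*(-10) = 7128 - ⅚ = 42763/6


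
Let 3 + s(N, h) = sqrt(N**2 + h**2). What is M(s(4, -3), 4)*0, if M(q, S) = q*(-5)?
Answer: 0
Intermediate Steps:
s(N, h) = -3 + sqrt(N**2 + h**2)
M(q, S) = -5*q
M(s(4, -3), 4)*0 = -5*(-3 + sqrt(4**2 + (-3)**2))*0 = -5*(-3 + sqrt(16 + 9))*0 = -5*(-3 + sqrt(25))*0 = -5*(-3 + 5)*0 = -5*2*0 = -10*0 = 0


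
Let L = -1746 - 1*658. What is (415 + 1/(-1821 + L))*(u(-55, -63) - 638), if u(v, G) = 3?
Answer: -222678498/845 ≈ -2.6353e+5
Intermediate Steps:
L = -2404 (L = -1746 - 658 = -2404)
(415 + 1/(-1821 + L))*(u(-55, -63) - 638) = (415 + 1/(-1821 - 2404))*(3 - 638) = (415 + 1/(-4225))*(-635) = (415 - 1/4225)*(-635) = (1753374/4225)*(-635) = -222678498/845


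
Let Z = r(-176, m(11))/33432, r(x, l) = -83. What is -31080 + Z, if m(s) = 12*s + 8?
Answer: -1039066643/33432 ≈ -31080.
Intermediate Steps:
m(s) = 8 + 12*s
Z = -83/33432 ≈ -0.0024827
-31080 + Z = -31080 - 83/33432 = -1039066643/33432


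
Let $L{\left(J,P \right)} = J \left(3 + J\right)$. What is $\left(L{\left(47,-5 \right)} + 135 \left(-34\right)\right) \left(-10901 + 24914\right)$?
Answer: $-31389120$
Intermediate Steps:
$\left(L{\left(47,-5 \right)} + 135 \left(-34\right)\right) \left(-10901 + 24914\right) = \left(47 \left(3 + 47\right) + 135 \left(-34\right)\right) \left(-10901 + 24914\right) = \left(47 \cdot 50 - 4590\right) 14013 = \left(2350 - 4590\right) 14013 = \left(-2240\right) 14013 = -31389120$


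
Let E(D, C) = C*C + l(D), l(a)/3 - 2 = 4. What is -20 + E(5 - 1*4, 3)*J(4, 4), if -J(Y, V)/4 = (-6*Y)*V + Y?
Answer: 9916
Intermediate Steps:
l(a) = 18 (l(a) = 6 + 3*4 = 6 + 12 = 18)
J(Y, V) = -4*Y + 24*V*Y (J(Y, V) = -4*((-6*Y)*V + Y) = -4*(-6*V*Y + Y) = -4*(Y - 6*V*Y) = -4*Y + 24*V*Y)
E(D, C) = 18 + C² (E(D, C) = C*C + 18 = C² + 18 = 18 + C²)
-20 + E(5 - 1*4, 3)*J(4, 4) = -20 + (18 + 3²)*(4*4*(-1 + 6*4)) = -20 + (18 + 9)*(4*4*(-1 + 24)) = -20 + 27*(4*4*23) = -20 + 27*368 = -20 + 9936 = 9916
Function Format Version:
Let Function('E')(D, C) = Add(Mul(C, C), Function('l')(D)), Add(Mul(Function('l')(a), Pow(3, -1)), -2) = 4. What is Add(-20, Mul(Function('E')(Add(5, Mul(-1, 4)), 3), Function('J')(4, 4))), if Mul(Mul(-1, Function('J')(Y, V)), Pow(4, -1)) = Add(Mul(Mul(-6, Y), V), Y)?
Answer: 9916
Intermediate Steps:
Function('l')(a) = 18 (Function('l')(a) = Add(6, Mul(3, 4)) = Add(6, 12) = 18)
Function('J')(Y, V) = Add(Mul(-4, Y), Mul(24, V, Y)) (Function('J')(Y, V) = Mul(-4, Add(Mul(Mul(-6, Y), V), Y)) = Mul(-4, Add(Mul(-6, V, Y), Y)) = Mul(-4, Add(Y, Mul(-6, V, Y))) = Add(Mul(-4, Y), Mul(24, V, Y)))
Function('E')(D, C) = Add(18, Pow(C, 2)) (Function('E')(D, C) = Add(Mul(C, C), 18) = Add(Pow(C, 2), 18) = Add(18, Pow(C, 2)))
Add(-20, Mul(Function('E')(Add(5, Mul(-1, 4)), 3), Function('J')(4, 4))) = Add(-20, Mul(Add(18, Pow(3, 2)), Mul(4, 4, Add(-1, Mul(6, 4))))) = Add(-20, Mul(Add(18, 9), Mul(4, 4, Add(-1, 24)))) = Add(-20, Mul(27, Mul(4, 4, 23))) = Add(-20, Mul(27, 368)) = Add(-20, 9936) = 9916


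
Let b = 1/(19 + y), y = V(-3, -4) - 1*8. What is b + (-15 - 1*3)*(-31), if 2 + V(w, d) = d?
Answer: 2791/5 ≈ 558.20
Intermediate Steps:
V(w, d) = -2 + d
y = -14 (y = (-2 - 4) - 1*8 = -6 - 8 = -14)
b = ⅕ (b = 1/(19 - 14) = 1/5 = ⅕ ≈ 0.20000)
b + (-15 - 1*3)*(-31) = ⅕ + (-15 - 1*3)*(-31) = ⅕ + (-15 - 3)*(-31) = ⅕ - 18*(-31) = ⅕ + 558 = 2791/5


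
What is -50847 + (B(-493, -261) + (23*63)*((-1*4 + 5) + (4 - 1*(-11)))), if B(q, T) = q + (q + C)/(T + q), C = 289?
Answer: -10614710/377 ≈ -28156.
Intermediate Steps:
B(q, T) = q + (289 + q)/(T + q) (B(q, T) = q + (q + 289)/(T + q) = q + (289 + q)/(T + q))
-50847 + (B(-493, -261) + (23*63)*((-1*4 + 5) + (4 - 1*(-11)))) = -50847 + ((289 - 493 + (-493)² - 261*(-493))/(-261 - 493) + (23*63)*((-1*4 + 5) + (4 - 1*(-11)))) = -50847 + ((289 - 493 + 243049 + 128673)/(-754) + 1449*((-4 + 5) + (4 + 11))) = -50847 + (-1/754*371518 + 1449*(1 + 15)) = -50847 + (-185759/377 + 1449*16) = -50847 + (-185759/377 + 23184) = -50847 + 8554609/377 = -10614710/377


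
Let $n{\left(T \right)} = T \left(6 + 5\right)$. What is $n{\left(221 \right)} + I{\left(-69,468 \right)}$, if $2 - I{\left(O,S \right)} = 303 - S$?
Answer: $2598$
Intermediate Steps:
$I{\left(O,S \right)} = -301 + S$ ($I{\left(O,S \right)} = 2 - \left(303 - S\right) = 2 + \left(-303 + S\right) = -301 + S$)
$n{\left(T \right)} = 11 T$ ($n{\left(T \right)} = T 11 = 11 T$)
$n{\left(221 \right)} + I{\left(-69,468 \right)} = 11 \cdot 221 + \left(-301 + 468\right) = 2431 + 167 = 2598$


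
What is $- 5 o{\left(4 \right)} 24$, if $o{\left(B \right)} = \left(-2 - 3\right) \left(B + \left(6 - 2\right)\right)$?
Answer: $4800$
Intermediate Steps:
$o{\left(B \right)} = -20 - 5 B$ ($o{\left(B \right)} = - 5 \left(B + 4\right) = - 5 \left(4 + B\right) = -20 - 5 B$)
$- 5 o{\left(4 \right)} 24 = - 5 \left(-20 - 20\right) 24 = \left(-5\right) \left(-40\right) 24 = 200 \cdot 24 = 4800$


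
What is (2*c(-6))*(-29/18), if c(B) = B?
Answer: 58/3 ≈ 19.333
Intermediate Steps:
(2*c(-6))*(-29/18) = (2*(-6))*(-29/18) = -(-348)/18 = -12*(-29/18) = 58/3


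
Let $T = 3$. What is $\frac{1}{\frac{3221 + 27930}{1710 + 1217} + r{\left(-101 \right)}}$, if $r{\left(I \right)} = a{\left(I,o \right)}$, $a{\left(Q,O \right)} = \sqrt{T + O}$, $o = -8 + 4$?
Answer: $\frac{91178977}{978952130} - \frac{8567329 i}{978952130} \approx 0.093139 - 0.0087515 i$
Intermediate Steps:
$o = -4$
$a{\left(Q,O \right)} = \sqrt{3 + O}$
$r{\left(I \right)} = i$ ($r{\left(I \right)} = \sqrt{3 - 4} = \sqrt{-1} = i$)
$\frac{1}{\frac{3221 + 27930}{1710 + 1217} + r{\left(-101 \right)}} = \frac{1}{\frac{3221 + 27930}{1710 + 1217} + i} = \frac{1}{\frac{31151}{2927} + i} = \frac{8567329 \left(\frac{31151}{2927} - i\right)}{978952130}$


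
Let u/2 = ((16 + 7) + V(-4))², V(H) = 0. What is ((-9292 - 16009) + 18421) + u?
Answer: -5822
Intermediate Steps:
u = 1058 (u = 2*((16 + 7) + 0)² = 2*(23 + 0)² = 2*23² = 2*529 = 1058)
((-9292 - 16009) + 18421) + u = ((-9292 - 16009) + 18421) + 1058 = (-25301 + 18421) + 1058 = -6880 + 1058 = -5822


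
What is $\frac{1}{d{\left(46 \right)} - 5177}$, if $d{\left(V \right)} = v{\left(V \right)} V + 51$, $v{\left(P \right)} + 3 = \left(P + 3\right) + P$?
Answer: $- \frac{1}{894} \approx -0.0011186$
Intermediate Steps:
$v{\left(P \right)} = 2 P$ ($v{\left(P \right)} = -3 + \left(\left(P + 3\right) + P\right) = -3 + \left(\left(3 + P\right) + P\right) = -3 + \left(3 + 2 P\right) = 2 P$)
$d{\left(V \right)} = 51 + 2 V^{2}$ ($d{\left(V \right)} = 2 V V + 51 = 2 V^{2} + 51 = 51 + 2 V^{2}$)
$\frac{1}{d{\left(46 \right)} - 5177} = \frac{1}{\left(51 + 2 \cdot 46^{2}\right) - 5177} = \frac{1}{\left(51 + 2 \cdot 2116\right) - 5177} = \frac{1}{\left(51 + 4232\right) - 5177} = \frac{1}{4283 - 5177} = \frac{1}{-894} = - \frac{1}{894}$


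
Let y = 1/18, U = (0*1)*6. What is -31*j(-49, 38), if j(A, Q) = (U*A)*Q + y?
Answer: -31/18 ≈ -1.7222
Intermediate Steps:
U = 0 (U = 0*6 = 0)
y = 1/18 ≈ 0.055556
j(A, Q) = 1/18 (j(A, Q) = (0*A)*Q + 1/18 = 0*Q + 1/18 = 0 + 1/18 = 1/18)
-31*j(-49, 38) = -31*1/18 = -31/18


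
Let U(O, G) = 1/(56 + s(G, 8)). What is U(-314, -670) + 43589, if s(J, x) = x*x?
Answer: 5230681/120 ≈ 43589.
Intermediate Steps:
s(J, x) = x²
U(O, G) = 1/120 (U(O, G) = 1/(56 + 8²) = 1/(56 + 64) = 1/120)
U(-314, -670) + 43589 = 1/120 + 43589 = 5230681/120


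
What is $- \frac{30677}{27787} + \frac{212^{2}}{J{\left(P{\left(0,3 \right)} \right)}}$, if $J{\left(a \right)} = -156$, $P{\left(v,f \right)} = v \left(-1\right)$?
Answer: $- \frac{313411135}{1083693} \approx -289.21$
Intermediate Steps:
$P{\left(v,f \right)} = - v$
$- \frac{30677}{27787} + \frac{212^{2}}{J{\left(P{\left(0,3 \right)} \right)}} = - \frac{30677}{27787} + \frac{212^{2}}{-156} = \left(-30677\right) \frac{1}{27787} + 44944 \left(- \frac{1}{156}\right) = - \frac{30677}{27787} - \frac{11236}{39} = - \frac{313411135}{1083693}$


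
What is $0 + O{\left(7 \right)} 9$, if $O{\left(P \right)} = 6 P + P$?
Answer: $441$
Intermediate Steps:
$O{\left(P \right)} = 7 P$
$0 + O{\left(7 \right)} 9 = 0 + 7 \cdot 7 \cdot 9 = 0 + 49 \cdot 9 = 0 + 441 = 441$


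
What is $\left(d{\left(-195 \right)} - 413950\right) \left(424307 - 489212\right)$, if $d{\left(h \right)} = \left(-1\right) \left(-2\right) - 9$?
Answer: $26867879085$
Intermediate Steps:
$d{\left(h \right)} = -7$ ($d{\left(h \right)} = 2 - 9 = -7$)
$\left(d{\left(-195 \right)} - 413950\right) \left(424307 - 489212\right) = \left(-7 - 413950\right) \left(424307 - 489212\right) = \left(-413957\right) \left(-64905\right) = 26867879085$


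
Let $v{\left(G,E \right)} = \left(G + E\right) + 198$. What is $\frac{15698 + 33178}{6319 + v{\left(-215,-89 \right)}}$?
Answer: $\frac{16292}{2071} \approx 7.8667$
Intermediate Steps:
$v{\left(G,E \right)} = 198 + E + G$ ($v{\left(G,E \right)} = \left(E + G\right) + 198 = 198 + E + G$)
$\frac{15698 + 33178}{6319 + v{\left(-215,-89 \right)}} = \frac{15698 + 33178}{6319 - 106} = \frac{48876}{6319 - 106} = \frac{48876}{6213} = 48876 \cdot \frac{1}{6213} = \frac{16292}{2071}$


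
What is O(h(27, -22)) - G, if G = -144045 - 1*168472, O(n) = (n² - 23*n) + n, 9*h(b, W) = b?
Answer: 312460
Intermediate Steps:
h(b, W) = b/9
O(n) = n² - 22*n
G = -312517 (G = -144045 - 168472 = -312517)
O(h(27, -22)) - G = ((⅑)*27)*(-22 + (⅑)*27) - 1*(-312517) = 3*(-22 + 3) + 312517 = 3*(-19) + 312517 = -57 + 312517 = 312460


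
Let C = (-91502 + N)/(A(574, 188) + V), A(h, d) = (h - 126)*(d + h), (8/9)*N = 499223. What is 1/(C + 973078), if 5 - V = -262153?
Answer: 4828272/4698289022207 ≈ 1.0277e-6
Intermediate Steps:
N = 4493007/8 (N = (9/8)*499223 = 4493007/8 ≈ 5.6163e+5)
A(h, d) = (-126 + h)*(d + h)
V = 262158 (V = 5 - 1*(-262153) = 5 + 262153 = 262158)
C = 3760991/4828272 (C = (-91502 + 4493007/8)/((574**2 - 126*188 - 126*574 + 188*574) + 262158) = 3760991/(8*((329476 - 23688 - 72324 + 107912) + 262158)) = 3760991/(8*(341376 + 262158)) = (3760991/8)/603534 = (3760991/8)*(1/603534) = 3760991/4828272 ≈ 0.77895)
1/(C + 973078) = 1/(3760991/4828272 + 973078) = 1/(4698289022207/4828272) = 4828272/4698289022207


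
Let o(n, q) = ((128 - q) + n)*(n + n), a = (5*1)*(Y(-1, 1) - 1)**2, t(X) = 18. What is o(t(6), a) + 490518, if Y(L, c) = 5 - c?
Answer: 494154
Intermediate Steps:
a = 45 (a = (5*1)*((5 - 1*1) - 1)**2 = 5*((5 - 1) - 1)**2 = 5*(4 - 1)**2 = 5*3**2 = 5*9 = 45)
o(n, q) = 2*n*(128 + n - q) (o(n, q) = (128 + n - q)*(2*n) = 2*n*(128 + n - q))
o(t(6), a) + 490518 = 2*18*(128 + 18 - 1*45) + 490518 = 2*18*(128 + 18 - 45) + 490518 = 2*18*101 + 490518 = 3636 + 490518 = 494154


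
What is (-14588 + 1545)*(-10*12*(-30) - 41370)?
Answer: 492634110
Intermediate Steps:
(-14588 + 1545)*(-10*12*(-30) - 41370) = -13043*(-120*(-30) - 41370) = -13043*(3600 - 41370) = -13043*(-37770) = 492634110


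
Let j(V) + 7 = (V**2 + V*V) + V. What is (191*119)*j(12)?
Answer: 6659597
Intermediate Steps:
j(V) = -7 + V + 2*V**2 (j(V) = -7 + ((V**2 + V*V) + V) = -7 + ((V**2 + V**2) + V) = -7 + (2*V**2 + V) = -7 + (V + 2*V**2) = -7 + V + 2*V**2)
(191*119)*j(12) = (191*119)*(-7 + 12 + 2*12**2) = 22729*(-7 + 12 + 2*144) = 22729*(-7 + 12 + 288) = 22729*293 = 6659597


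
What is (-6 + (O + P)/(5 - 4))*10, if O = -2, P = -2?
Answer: -100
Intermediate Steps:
(-6 + (O + P)/(5 - 4))*10 = (-6 + (-2 - 2)/(5 - 4))*10 = (-6 - 4/1)*10 = (-6 - 4*1)*10 = (-6 - 4)*10 = -10*10 = -100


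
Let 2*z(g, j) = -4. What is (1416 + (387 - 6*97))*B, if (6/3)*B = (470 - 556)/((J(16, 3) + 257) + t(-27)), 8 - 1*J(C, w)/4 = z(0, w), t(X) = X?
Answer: -17501/90 ≈ -194.46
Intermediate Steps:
z(g, j) = -2 (z(g, j) = (½)*(-4) = -2)
J(C, w) = 40 (J(C, w) = 32 - 4*(-2) = 32 + 8 = 40)
B = -43/270 (B = ((470 - 556)/((40 + 257) - 27))/2 = (-86/(297 - 27))/2 = (-86/270)/2 = (-86*1/270)/2 = (½)*(-43/135) = -43/270 ≈ -0.15926)
(1416 + (387 - 6*97))*B = (1416 + (387 - 6*97))*(-43/270) = (1416 + (387 - 582))*(-43/270) = (1416 - 195)*(-43/270) = 1221*(-43/270) = -17501/90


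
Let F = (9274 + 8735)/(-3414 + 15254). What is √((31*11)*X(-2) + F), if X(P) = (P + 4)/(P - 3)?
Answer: I*√295438895/1480 ≈ 11.614*I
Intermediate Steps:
X(P) = (4 + P)/(-3 + P)
F = 18009/11840 ≈ 1.5210
√((31*11)*X(-2) + F) = √((31*11)*((4 - 2)/(-3 - 2)) + 18009/11840) = √(341*(2/(-5)) + 18009/11840) = √(341*(-⅕*2) + 18009/11840) = √(341*(-⅖) + 18009/11840) = √(-682/5 + 18009/11840) = √(-1596967/11840) = I*√295438895/1480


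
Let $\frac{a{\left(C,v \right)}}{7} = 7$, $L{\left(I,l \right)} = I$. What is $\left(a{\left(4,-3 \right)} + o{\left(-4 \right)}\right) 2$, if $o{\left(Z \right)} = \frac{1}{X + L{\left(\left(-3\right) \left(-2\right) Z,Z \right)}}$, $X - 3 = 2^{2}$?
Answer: $\frac{1664}{17} \approx 97.882$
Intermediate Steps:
$X = 7$ ($X = 3 + 2^{2} = 3 + 4 = 7$)
$a{\left(C,v \right)} = 49$ ($a{\left(C,v \right)} = 7 \cdot 7 = 49$)
$o{\left(Z \right)} = \frac{1}{7 + 6 Z}$ ($o{\left(Z \right)} = \frac{1}{7 + \left(-3\right) \left(-2\right) Z} = \frac{1}{7 + 6 Z}$)
$\left(a{\left(4,-3 \right)} + o{\left(-4 \right)}\right) 2 = \left(49 + \frac{1}{7 + 6 \left(-4\right)}\right) 2 = \left(49 + \frac{1}{7 - 24}\right) 2 = \left(49 + \frac{1}{-17}\right) 2 = \left(49 - \frac{1}{17}\right) 2 = \frac{832}{17} \cdot 2 = \frac{1664}{17}$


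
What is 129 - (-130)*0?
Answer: 129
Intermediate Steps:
129 - (-130)*0 = 129 - 26*0 = 129 + 0 = 129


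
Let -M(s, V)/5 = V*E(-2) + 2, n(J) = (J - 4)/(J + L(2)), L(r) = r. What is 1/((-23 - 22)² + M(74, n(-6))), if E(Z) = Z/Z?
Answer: 2/4005 ≈ 0.00049938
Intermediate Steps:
E(Z) = 1
n(J) = (-4 + J)/(2 + J) (n(J) = (J - 4)/(J + 2) = (-4 + J)/(2 + J))
M(s, V) = -10 - 5*V (M(s, V) = -5*(V*1 + 2) = -5*(V + 2) = -5*(2 + V) = -10 - 5*V)
1/((-23 - 22)² + M(74, n(-6))) = 1/((-23 - 22)² + (-10 - 5*(-4 - 6)/(2 - 6))) = 1/((-45)² + (-10 - 5*(-10)/(-4))) = 1/(2025 + (-10 - (-5)*(-10)/4)) = 1/(2025 + (-10 - 5*5/2)) = 1/(2025 + (-10 - 25/2)) = 1/(2025 - 45/2) = 1/(4005/2) = 2/4005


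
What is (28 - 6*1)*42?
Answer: 924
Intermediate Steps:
(28 - 6*1)*42 = (28 - 6)*42 = 22*42 = 924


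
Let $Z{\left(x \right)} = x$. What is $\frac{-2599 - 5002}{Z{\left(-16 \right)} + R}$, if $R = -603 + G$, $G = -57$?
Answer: $\frac{7601}{676} \approx 11.244$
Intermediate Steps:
$R = -660$ ($R = -603 - 57 = -660$)
$\frac{-2599 - 5002}{Z{\left(-16 \right)} + R} = \frac{-2599 - 5002}{-16 - 660} = - \frac{7601}{-676} = \left(-7601\right) \left(- \frac{1}{676}\right) = \frac{7601}{676}$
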